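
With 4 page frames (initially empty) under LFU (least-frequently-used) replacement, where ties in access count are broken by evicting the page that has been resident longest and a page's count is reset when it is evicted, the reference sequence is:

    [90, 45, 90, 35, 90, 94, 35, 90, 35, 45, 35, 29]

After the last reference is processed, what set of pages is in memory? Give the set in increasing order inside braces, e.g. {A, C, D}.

{29, 35, 45, 90}

90 -> fault, frames [90]
45 -> fault, frames [90, 45]
90 -> hit
35 -> fault, frames [90, 45, 35]
90 -> hit
94 -> fault, frames [90, 45, 35, 94]
35 -> hit
90 -> hit
35 -> hit
45 -> hit
35 -> hit
29 -> fault, evict 94, frames [90, 45, 35, 29]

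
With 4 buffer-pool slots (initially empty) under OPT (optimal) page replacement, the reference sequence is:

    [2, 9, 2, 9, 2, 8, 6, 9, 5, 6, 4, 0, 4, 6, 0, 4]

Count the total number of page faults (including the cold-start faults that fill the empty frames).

7

2 -> fault, frames (2)
9 -> fault, frames (2 9)
2 -> hit
9 -> hit
2 -> hit
8 -> fault, frames (2 9 8)
6 -> fault, frames (2 9 8 6)
9 -> hit
5 -> fault, evict 8, frames (2 9 6 5)
6 -> hit
4 -> fault, evict 5, frames (2 9 6 4)
0 -> fault, evict 9, frames (2 6 4 0)
4 -> hit
6 -> hit
0 -> hit
4 -> hit
Page faults: 7.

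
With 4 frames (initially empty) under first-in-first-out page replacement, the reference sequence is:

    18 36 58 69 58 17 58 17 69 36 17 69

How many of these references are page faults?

18 -> fault, frames [18]
36 -> fault, frames [18, 36]
58 -> fault, frames [18, 36, 58]
69 -> fault, frames [18, 36, 58, 69]
58 -> hit
17 -> fault, evict 18, frames [36, 58, 69, 17]
58 -> hit
17 -> hit
69 -> hit
36 -> hit
17 -> hit
69 -> hit
Page faults: 5.

5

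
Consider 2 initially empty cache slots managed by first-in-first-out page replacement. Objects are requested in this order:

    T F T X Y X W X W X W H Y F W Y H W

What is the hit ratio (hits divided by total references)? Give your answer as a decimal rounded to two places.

T -> miss, frames {T}
F -> miss, frames {T,F}
T -> hit
X -> miss, evict T, frames {F,X}
Y -> miss, evict F, frames {X,Y}
X -> hit
W -> miss, evict X, frames {Y,W}
X -> miss, evict Y, frames {W,X}
W -> hit
X -> hit
W -> hit
H -> miss, evict W, frames {X,H}
Y -> miss, evict X, frames {H,Y}
F -> miss, evict H, frames {Y,F}
W -> miss, evict Y, frames {F,W}
Y -> miss, evict F, frames {W,Y}
H -> miss, evict W, frames {Y,H}
W -> miss, evict Y, frames {H,W}
Hits: 5 of 18 references → 5/18 = 0.2778.

0.28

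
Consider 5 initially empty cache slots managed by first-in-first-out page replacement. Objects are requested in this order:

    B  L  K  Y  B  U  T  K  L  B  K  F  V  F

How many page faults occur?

9

B → miss, frames [B]
L → miss, frames [B, L]
K → miss, frames [B, L, K]
Y → miss, frames [B, L, K, Y]
B → hit
U → miss, frames [B, L, K, Y, U]
T → miss, evict B, frames [L, K, Y, U, T]
K → hit
L → hit
B → miss, evict L, frames [K, Y, U, T, B]
K → hit
F → miss, evict K, frames [Y, U, T, B, F]
V → miss, evict Y, frames [U, T, B, F, V]
F → hit
Page faults: 9.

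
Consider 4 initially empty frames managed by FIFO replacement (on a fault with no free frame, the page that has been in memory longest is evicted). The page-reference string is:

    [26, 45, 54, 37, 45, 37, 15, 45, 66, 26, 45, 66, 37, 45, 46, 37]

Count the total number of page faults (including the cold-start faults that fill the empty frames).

26 -> miss, frames {26}
45 -> miss, frames {26,45}
54 -> miss, frames {26,45,54}
37 -> miss, frames {26,45,54,37}
45 -> hit
37 -> hit
15 -> miss, evict 26, frames {45,54,37,15}
45 -> hit
66 -> miss, evict 45, frames {54,37,15,66}
26 -> miss, evict 54, frames {37,15,66,26}
45 -> miss, evict 37, frames {15,66,26,45}
66 -> hit
37 -> miss, evict 15, frames {66,26,45,37}
45 -> hit
46 -> miss, evict 66, frames {26,45,37,46}
37 -> hit
Page faults: 10.

10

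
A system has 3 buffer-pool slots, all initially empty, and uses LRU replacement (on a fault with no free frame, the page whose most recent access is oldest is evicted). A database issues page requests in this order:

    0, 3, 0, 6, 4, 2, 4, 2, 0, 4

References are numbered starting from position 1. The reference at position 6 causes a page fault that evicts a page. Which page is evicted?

0

pos 1: 0: fault, frames [0]
pos 2: 3: fault, frames [0, 3]
pos 3: 0: hit
pos 4: 6: fault, frames [3, 0, 6]
pos 5: 4: fault, evict 3, frames [0, 6, 4]
pos 6: 2: fault, evict 0, frames [6, 4, 2]
At position 6, page 0 is evicted.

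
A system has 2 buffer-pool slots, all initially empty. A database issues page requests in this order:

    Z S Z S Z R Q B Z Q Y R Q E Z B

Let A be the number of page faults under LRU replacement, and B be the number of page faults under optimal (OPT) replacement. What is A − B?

2

Under LRU: F F . . . F F F F F F F F F F F → 13 faults.
Under OPT: F F . . . F F F . F F F . F F F → 11 faults.
A − B = 13 − 11 = 2.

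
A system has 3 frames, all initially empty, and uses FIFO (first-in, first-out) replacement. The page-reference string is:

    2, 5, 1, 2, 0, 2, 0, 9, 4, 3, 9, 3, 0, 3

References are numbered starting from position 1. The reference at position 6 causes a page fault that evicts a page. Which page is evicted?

pos 1: 2 -> miss, frames (2)
pos 2: 5 -> miss, frames (2 5)
pos 3: 1 -> miss, frames (2 5 1)
pos 4: 2 -> hit
pos 5: 0 -> miss, evict 2, frames (5 1 0)
pos 6: 2 -> miss, evict 5, frames (1 0 2)
At position 6, page 5 is evicted.

5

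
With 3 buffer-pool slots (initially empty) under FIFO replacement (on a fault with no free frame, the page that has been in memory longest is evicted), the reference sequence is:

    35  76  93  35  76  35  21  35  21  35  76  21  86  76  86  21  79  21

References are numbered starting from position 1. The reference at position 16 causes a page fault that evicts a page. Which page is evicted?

35

pos 1: 35: miss, frames [35]
pos 2: 76: miss, frames [35, 76]
pos 3: 93: miss, frames [35, 76, 93]
pos 4: 35: hit
pos 5: 76: hit
pos 6: 35: hit
pos 7: 21: miss, evict 35, frames [76, 93, 21]
pos 8: 35: miss, evict 76, frames [93, 21, 35]
pos 9: 21: hit
pos 10: 35: hit
pos 11: 76: miss, evict 93, frames [21, 35, 76]
pos 12: 21: hit
pos 13: 86: miss, evict 21, frames [35, 76, 86]
pos 14: 76: hit
pos 15: 86: hit
pos 16: 21: miss, evict 35, frames [76, 86, 21]
At position 16, page 35 is evicted.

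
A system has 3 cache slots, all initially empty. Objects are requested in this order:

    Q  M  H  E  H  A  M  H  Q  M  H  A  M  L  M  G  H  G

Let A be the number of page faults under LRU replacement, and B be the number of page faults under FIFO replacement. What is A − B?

-2

Under LRU: F F F F . F F . F . . F . F . F F . → 11 faults.
Under FIFO: F F F F . F F F F . . F F F . F F . → 13 faults.
A − B = 11 − 13 = -2.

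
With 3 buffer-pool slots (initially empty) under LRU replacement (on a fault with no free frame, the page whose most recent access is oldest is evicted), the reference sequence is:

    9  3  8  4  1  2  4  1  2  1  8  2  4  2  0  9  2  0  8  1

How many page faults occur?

9: fault, frames {9}
3: fault, frames {9,3}
8: fault, frames {9,3,8}
4: fault, evict 9, frames {3,8,4}
1: fault, evict 3, frames {8,4,1}
2: fault, evict 8, frames {4,1,2}
4: hit
1: hit
2: hit
1: hit
8: fault, evict 4, frames {2,1,8}
2: hit
4: fault, evict 1, frames {8,2,4}
2: hit
0: fault, evict 8, frames {4,2,0}
9: fault, evict 4, frames {2,0,9}
2: hit
0: hit
8: fault, evict 9, frames {2,0,8}
1: fault, evict 2, frames {0,8,1}
Page faults: 12.

12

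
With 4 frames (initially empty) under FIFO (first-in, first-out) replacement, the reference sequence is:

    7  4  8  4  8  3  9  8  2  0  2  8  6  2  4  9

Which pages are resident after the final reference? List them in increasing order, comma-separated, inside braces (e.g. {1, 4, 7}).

{4, 6, 8, 9}

7 -> fault, frames (7)
4 -> fault, frames (7 4)
8 -> fault, frames (7 4 8)
4 -> hit
8 -> hit
3 -> fault, frames (7 4 8 3)
9 -> fault, evict 7, frames (4 8 3 9)
8 -> hit
2 -> fault, evict 4, frames (8 3 9 2)
0 -> fault, evict 8, frames (3 9 2 0)
2 -> hit
8 -> fault, evict 3, frames (9 2 0 8)
6 -> fault, evict 9, frames (2 0 8 6)
2 -> hit
4 -> fault, evict 2, frames (0 8 6 4)
9 -> fault, evict 0, frames (8 6 4 9)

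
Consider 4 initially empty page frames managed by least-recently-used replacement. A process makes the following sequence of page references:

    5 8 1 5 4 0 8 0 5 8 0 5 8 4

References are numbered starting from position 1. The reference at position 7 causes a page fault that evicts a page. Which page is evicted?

pos 1: 5 → fault, frames (5)
pos 2: 8 → fault, frames (5 8)
pos 3: 1 → fault, frames (5 8 1)
pos 4: 5 → hit
pos 5: 4 → fault, frames (8 1 5 4)
pos 6: 0 → fault, evict 8, frames (1 5 4 0)
pos 7: 8 → fault, evict 1, frames (5 4 0 8)
At position 7, page 1 is evicted.

1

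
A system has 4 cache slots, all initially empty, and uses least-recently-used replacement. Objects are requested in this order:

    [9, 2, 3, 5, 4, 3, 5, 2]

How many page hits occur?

3

9 -> miss, frames [9]
2 -> miss, frames [9, 2]
3 -> miss, frames [9, 2, 3]
5 -> miss, frames [9, 2, 3, 5]
4 -> miss, evict 9, frames [2, 3, 5, 4]
3 -> hit
5 -> hit
2 -> hit
Hits: 3.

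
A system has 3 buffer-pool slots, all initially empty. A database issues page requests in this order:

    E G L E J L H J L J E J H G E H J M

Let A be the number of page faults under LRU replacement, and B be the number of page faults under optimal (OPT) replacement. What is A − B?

Under LRU: F F F . F . F . . . F . F F F . F F → 11 faults.
Under OPT: F F F . F . F . . . F . . F . . F F → 9 faults.
A − B = 11 − 9 = 2.

2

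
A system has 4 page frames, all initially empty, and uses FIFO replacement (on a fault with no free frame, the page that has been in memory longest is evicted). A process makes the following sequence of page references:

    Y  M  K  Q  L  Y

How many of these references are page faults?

6

Y -> fault, frames (Y)
M -> fault, frames (Y M)
K -> fault, frames (Y M K)
Q -> fault, frames (Y M K Q)
L -> fault, evict Y, frames (M K Q L)
Y -> fault, evict M, frames (K Q L Y)
Page faults: 6.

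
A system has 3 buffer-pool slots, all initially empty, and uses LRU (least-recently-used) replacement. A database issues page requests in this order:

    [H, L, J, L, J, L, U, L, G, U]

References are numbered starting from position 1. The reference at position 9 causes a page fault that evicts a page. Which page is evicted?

J

pos 1: H: miss, frames [H]
pos 2: L: miss, frames [H, L]
pos 3: J: miss, frames [H, L, J]
pos 4: L: hit
pos 5: J: hit
pos 6: L: hit
pos 7: U: miss, evict H, frames [J, L, U]
pos 8: L: hit
pos 9: G: miss, evict J, frames [U, L, G]
At position 9, page J is evicted.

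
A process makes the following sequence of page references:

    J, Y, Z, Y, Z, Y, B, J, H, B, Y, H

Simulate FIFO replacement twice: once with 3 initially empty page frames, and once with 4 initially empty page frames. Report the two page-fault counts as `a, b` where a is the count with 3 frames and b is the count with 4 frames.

7, 5

3 frames: F F F . . . F F F . F . → 7 faults.
4 frames: F F F . . . F . F . . . → 5 faults.
5 < 7: adding a frame reduced faults, as is typical.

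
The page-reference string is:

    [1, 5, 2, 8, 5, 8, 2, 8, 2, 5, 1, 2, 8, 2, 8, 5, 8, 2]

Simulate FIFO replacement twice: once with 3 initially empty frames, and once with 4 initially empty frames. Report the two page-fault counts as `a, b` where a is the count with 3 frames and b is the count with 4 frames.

7, 4

3 frames: F F F F . . . . . . F . . . . F . F → 7 faults.
4 frames: F F F F . . . . . . . . . . . . . . → 4 faults.
4 < 7: adding a frame reduced faults, as is typical.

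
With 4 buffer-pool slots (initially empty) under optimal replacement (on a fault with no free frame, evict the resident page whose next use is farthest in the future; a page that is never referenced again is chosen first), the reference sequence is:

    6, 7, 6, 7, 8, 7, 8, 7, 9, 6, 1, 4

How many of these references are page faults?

6 -> fault, frames (6)
7 -> fault, frames (6 7)
6 -> hit
7 -> hit
8 -> fault, frames (6 7 8)
7 -> hit
8 -> hit
7 -> hit
9 -> fault, frames (6 7 8 9)
6 -> hit
1 -> fault, evict 9, frames (6 7 8 1)
4 -> fault, evict 1, frames (6 7 8 4)
Page faults: 6.

6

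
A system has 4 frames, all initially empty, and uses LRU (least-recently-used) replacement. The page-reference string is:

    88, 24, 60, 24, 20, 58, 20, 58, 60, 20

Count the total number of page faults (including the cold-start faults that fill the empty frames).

5

88 → fault, frames (88)
24 → fault, frames (88 24)
60 → fault, frames (88 24 60)
24 → hit
20 → fault, frames (88 60 24 20)
58 → fault, evict 88, frames (60 24 20 58)
20 → hit
58 → hit
60 → hit
20 → hit
Page faults: 5.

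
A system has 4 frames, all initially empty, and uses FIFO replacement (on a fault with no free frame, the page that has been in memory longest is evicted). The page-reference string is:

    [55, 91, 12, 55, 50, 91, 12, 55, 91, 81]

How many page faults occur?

55: miss, frames {55}
91: miss, frames {55,91}
12: miss, frames {55,91,12}
55: hit
50: miss, frames {55,91,12,50}
91: hit
12: hit
55: hit
91: hit
81: miss, evict 55, frames {91,12,50,81}
Page faults: 5.

5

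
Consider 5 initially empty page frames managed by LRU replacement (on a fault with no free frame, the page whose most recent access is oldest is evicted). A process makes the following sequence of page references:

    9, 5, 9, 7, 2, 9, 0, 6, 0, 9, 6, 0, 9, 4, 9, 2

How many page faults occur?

7

9 -> miss, frames {9}
5 -> miss, frames {9,5}
9 -> hit
7 -> miss, frames {5,9,7}
2 -> miss, frames {5,9,7,2}
9 -> hit
0 -> miss, frames {5,7,2,9,0}
6 -> miss, evict 5, frames {7,2,9,0,6}
0 -> hit
9 -> hit
6 -> hit
0 -> hit
9 -> hit
4 -> miss, evict 7, frames {2,6,0,9,4}
9 -> hit
2 -> hit
Page faults: 7.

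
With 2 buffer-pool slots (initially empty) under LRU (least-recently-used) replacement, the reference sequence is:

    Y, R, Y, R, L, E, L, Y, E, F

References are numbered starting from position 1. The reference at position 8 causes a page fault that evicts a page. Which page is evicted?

E

pos 1: Y -> fault, frames (Y)
pos 2: R -> fault, frames (Y R)
pos 3: Y -> hit
pos 4: R -> hit
pos 5: L -> fault, evict Y, frames (R L)
pos 6: E -> fault, evict R, frames (L E)
pos 7: L -> hit
pos 8: Y -> fault, evict E, frames (L Y)
At position 8, page E is evicted.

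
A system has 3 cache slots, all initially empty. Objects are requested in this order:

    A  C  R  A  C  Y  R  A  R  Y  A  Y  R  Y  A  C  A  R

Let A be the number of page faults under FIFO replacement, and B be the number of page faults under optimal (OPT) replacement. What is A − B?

Under FIFO: F F F . . F . F . . . . . . . F . F → 7 faults.
Under OPT: F F F . . F . . . . . . . . . F . . → 5 faults.
A − B = 7 − 5 = 2.

2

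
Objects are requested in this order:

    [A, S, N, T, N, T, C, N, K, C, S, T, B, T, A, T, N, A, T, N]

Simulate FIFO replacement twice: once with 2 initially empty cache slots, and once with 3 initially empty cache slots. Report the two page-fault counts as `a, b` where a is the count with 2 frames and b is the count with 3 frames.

2 frames: F F F F . . F F F F F F F . F F F F F F → 17 faults.
3 frames: F F F F . . F . F . F F F . F . F . F . → 12 faults.
12 < 17: adding a frame reduced faults, as is typical.

17, 12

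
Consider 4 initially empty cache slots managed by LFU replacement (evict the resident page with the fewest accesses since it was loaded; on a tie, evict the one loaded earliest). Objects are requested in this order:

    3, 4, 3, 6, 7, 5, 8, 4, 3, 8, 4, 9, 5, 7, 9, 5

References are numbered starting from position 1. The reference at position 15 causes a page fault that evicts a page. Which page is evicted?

pos 1: 3 → miss, frames (3)
pos 2: 4 → miss, frames (3 4)
pos 3: 3 → hit
pos 4: 6 → miss, frames (3 4 6)
pos 5: 7 → miss, frames (3 4 6 7)
pos 6: 5 → miss, evict 4, frames (3 6 7 5)
pos 7: 8 → miss, evict 6, frames (3 7 5 8)
pos 8: 4 → miss, evict 7, frames (3 5 8 4)
pos 9: 3 → hit
pos 10: 8 → hit
pos 11: 4 → hit
pos 12: 9 → miss, evict 5, frames (3 8 4 9)
pos 13: 5 → miss, evict 9, frames (3 8 4 5)
pos 14: 7 → miss, evict 5, frames (3 8 4 7)
pos 15: 9 → miss, evict 7, frames (3 8 4 9)
At position 15, page 7 is evicted.

7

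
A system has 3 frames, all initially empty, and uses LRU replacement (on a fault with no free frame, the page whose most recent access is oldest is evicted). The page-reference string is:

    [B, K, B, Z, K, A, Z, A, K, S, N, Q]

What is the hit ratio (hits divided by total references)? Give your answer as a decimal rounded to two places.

B: miss, frames [B]
K: miss, frames [B, K]
B: hit
Z: miss, frames [K, B, Z]
K: hit
A: miss, evict B, frames [Z, K, A]
Z: hit
A: hit
K: hit
S: miss, evict Z, frames [A, K, S]
N: miss, evict A, frames [K, S, N]
Q: miss, evict K, frames [S, N, Q]
Hits: 5 of 12 references → 5/12 = 0.4167.

0.42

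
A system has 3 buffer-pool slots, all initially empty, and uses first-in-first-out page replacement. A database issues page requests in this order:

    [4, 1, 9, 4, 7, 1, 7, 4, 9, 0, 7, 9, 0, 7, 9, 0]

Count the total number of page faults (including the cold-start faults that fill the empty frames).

4 -> fault, frames (4)
1 -> fault, frames (4 1)
9 -> fault, frames (4 1 9)
4 -> hit
7 -> fault, evict 4, frames (1 9 7)
1 -> hit
7 -> hit
4 -> fault, evict 1, frames (9 7 4)
9 -> hit
0 -> fault, evict 9, frames (7 4 0)
7 -> hit
9 -> fault, evict 7, frames (4 0 9)
0 -> hit
7 -> fault, evict 4, frames (0 9 7)
9 -> hit
0 -> hit
Page faults: 8.

8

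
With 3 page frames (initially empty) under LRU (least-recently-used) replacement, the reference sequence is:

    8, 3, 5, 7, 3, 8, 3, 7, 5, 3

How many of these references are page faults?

6

8 -> miss, frames (8)
3 -> miss, frames (8 3)
5 -> miss, frames (8 3 5)
7 -> miss, evict 8, frames (3 5 7)
3 -> hit
8 -> miss, evict 5, frames (7 3 8)
3 -> hit
7 -> hit
5 -> miss, evict 8, frames (3 7 5)
3 -> hit
Page faults: 6.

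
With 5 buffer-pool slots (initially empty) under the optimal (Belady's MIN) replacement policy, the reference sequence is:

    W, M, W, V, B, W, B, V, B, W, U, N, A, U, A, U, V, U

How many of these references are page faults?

W -> fault, frames (W)
M -> fault, frames (W M)
W -> hit
V -> fault, frames (W M V)
B -> fault, frames (W M V B)
W -> hit
B -> hit
V -> hit
B -> hit
W -> hit
U -> fault, frames (W M V B U)
N -> fault, evict B, frames (W M V U N)
A -> fault, evict N, frames (W M V U A)
U -> hit
A -> hit
U -> hit
V -> hit
U -> hit
Page faults: 7.

7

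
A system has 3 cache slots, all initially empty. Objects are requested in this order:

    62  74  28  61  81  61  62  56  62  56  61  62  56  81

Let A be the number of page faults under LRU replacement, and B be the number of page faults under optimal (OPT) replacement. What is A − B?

1

Under LRU: F F F F F . F F . . . . . F → 8 faults.
Under OPT: F F F F F . . F . . . . . F → 7 faults.
A − B = 8 − 7 = 1.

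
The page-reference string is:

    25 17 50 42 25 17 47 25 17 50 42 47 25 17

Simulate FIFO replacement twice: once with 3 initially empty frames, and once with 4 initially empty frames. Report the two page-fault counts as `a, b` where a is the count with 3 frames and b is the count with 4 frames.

11, 12

3 frames: F F F F F F F . . F F . F F → 11 faults.
4 frames: F F F F . . F F F F F F F F → 12 faults.
12 > 11: adding a frame increased faults — Belady's anomaly.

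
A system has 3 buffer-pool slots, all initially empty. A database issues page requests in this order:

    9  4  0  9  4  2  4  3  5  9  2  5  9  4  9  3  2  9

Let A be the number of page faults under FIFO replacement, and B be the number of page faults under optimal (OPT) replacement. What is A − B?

3

Under FIFO: F F F . . F . F F F F . . F . F . F → 11 faults.
Under OPT: F F F . . F . F F . . . . F . F . . → 8 faults.
A − B = 11 − 8 = 3.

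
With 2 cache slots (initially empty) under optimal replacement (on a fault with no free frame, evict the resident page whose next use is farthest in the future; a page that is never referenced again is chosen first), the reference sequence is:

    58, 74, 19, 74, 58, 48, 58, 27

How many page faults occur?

58 → fault, frames (58)
74 → fault, frames (58 74)
19 → fault, evict 58, frames (74 19)
74 → hit
58 → fault, evict 19, frames (74 58)
48 → fault, evict 74, frames (58 48)
58 → hit
27 → fault, evict 48, frames (58 27)
Page faults: 6.

6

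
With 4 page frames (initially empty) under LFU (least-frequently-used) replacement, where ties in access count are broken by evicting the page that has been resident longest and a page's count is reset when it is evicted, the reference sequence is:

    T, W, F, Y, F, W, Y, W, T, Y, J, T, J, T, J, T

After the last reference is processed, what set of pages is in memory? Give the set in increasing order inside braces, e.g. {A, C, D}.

{F, T, W, Y}

T -> miss, frames {T}
W -> miss, frames {T,W}
F -> miss, frames {T,W,F}
Y -> miss, frames {T,W,F,Y}
F -> hit
W -> hit
Y -> hit
W -> hit
T -> hit
Y -> hit
J -> miss, evict T, frames {W,F,Y,J}
T -> miss, evict J, frames {W,F,Y,T}
J -> miss, evict T, frames {W,F,Y,J}
T -> miss, evict J, frames {W,F,Y,T}
J -> miss, evict T, frames {W,F,Y,J}
T -> miss, evict J, frames {W,F,Y,T}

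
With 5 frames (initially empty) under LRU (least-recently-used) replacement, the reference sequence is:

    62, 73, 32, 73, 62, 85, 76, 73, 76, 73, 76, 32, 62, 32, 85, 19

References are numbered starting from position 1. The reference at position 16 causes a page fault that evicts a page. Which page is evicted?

pos 1: 62: fault, frames {62}
pos 2: 73: fault, frames {62,73}
pos 3: 32: fault, frames {62,73,32}
pos 4: 73: hit
pos 5: 62: hit
pos 6: 85: fault, frames {32,73,62,85}
pos 7: 76: fault, frames {32,73,62,85,76}
pos 8: 73: hit
pos 9: 76: hit
pos 10: 73: hit
pos 11: 76: hit
pos 12: 32: hit
pos 13: 62: hit
pos 14: 32: hit
pos 15: 85: hit
pos 16: 19: fault, evict 73, frames {76,62,32,85,19}
At position 16, page 73 is evicted.

73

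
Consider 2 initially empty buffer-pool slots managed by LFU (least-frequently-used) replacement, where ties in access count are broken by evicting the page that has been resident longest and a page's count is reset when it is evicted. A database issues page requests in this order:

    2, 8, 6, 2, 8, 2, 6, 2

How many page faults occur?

2 -> fault, frames [2]
8 -> fault, frames [2, 8]
6 -> fault, evict 2, frames [8, 6]
2 -> fault, evict 8, frames [6, 2]
8 -> fault, evict 6, frames [2, 8]
2 -> hit
6 -> fault, evict 8, frames [2, 6]
2 -> hit
Page faults: 6.

6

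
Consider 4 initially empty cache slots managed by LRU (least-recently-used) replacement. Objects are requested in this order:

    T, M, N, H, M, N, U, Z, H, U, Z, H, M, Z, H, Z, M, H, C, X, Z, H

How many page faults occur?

T: miss, frames {T}
M: miss, frames {T,M}
N: miss, frames {T,M,N}
H: miss, frames {T,M,N,H}
M: hit
N: hit
U: miss, evict T, frames {H,M,N,U}
Z: miss, evict H, frames {M,N,U,Z}
H: miss, evict M, frames {N,U,Z,H}
U: hit
Z: hit
H: hit
M: miss, evict N, frames {U,Z,H,M}
Z: hit
H: hit
Z: hit
M: hit
H: hit
C: miss, evict U, frames {Z,M,H,C}
X: miss, evict Z, frames {M,H,C,X}
Z: miss, evict M, frames {H,C,X,Z}
H: hit
Page faults: 11.

11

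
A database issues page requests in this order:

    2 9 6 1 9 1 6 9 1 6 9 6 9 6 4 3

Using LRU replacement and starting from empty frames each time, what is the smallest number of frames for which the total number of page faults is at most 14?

f=1: 16 faults
f=2: 12 faults
f=3: 6 faults
f=4: 6 faults
f=5: 6 faults
f=6: 6 faults
Smallest f with faults ≤ 14 is 2.

2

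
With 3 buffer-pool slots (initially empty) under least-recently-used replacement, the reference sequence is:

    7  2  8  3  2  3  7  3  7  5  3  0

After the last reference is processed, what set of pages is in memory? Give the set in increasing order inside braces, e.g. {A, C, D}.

7 -> fault, frames (7)
2 -> fault, frames (7 2)
8 -> fault, frames (7 2 8)
3 -> fault, evict 7, frames (2 8 3)
2 -> hit
3 -> hit
7 -> fault, evict 8, frames (2 3 7)
3 -> hit
7 -> hit
5 -> fault, evict 2, frames (3 7 5)
3 -> hit
0 -> fault, evict 7, frames (5 3 0)

{0, 3, 5}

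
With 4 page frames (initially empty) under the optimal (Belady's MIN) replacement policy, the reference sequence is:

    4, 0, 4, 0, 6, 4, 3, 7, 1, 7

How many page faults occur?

4 → miss, frames [4]
0 → miss, frames [4, 0]
4 → hit
0 → hit
6 → miss, frames [4, 0, 6]
4 → hit
3 → miss, frames [4, 0, 6, 3]
7 → miss, evict 3, frames [4, 0, 6, 7]
1 → miss, evict 6, frames [4, 0, 7, 1]
7 → hit
Page faults: 6.

6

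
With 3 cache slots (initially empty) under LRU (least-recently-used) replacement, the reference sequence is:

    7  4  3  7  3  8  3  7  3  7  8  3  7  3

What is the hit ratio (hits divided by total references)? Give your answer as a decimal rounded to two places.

0.71

7 → fault, frames [7]
4 → fault, frames [7, 4]
3 → fault, frames [7, 4, 3]
7 → hit
3 → hit
8 → fault, evict 4, frames [7, 3, 8]
3 → hit
7 → hit
3 → hit
7 → hit
8 → hit
3 → hit
7 → hit
3 → hit
Hits: 10 of 14 references → 10/14 = 0.7143.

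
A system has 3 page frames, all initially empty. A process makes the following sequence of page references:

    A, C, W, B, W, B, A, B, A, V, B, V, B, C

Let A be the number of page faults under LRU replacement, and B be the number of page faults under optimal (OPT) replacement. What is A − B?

1

Under LRU: F F F F . . F . . F . . . F → 7 faults.
Under OPT: F F F F . . . . . F . . . F → 6 faults.
A − B = 7 − 6 = 1.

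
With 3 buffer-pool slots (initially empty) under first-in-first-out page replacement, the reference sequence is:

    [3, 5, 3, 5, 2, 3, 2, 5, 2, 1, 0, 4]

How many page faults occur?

3 -> fault, frames {3}
5 -> fault, frames {3,5}
3 -> hit
5 -> hit
2 -> fault, frames {3,5,2}
3 -> hit
2 -> hit
5 -> hit
2 -> hit
1 -> fault, evict 3, frames {5,2,1}
0 -> fault, evict 5, frames {2,1,0}
4 -> fault, evict 2, frames {1,0,4}
Page faults: 6.

6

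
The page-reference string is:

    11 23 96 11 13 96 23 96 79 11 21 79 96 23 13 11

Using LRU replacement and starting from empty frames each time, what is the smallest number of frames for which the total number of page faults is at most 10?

4

f=1: 16 faults
f=2: 15 faults
f=3: 12 faults
f=4: 10 faults
f=5: 8 faults
f=6: 6 faults
Smallest f with faults ≤ 10 is 4.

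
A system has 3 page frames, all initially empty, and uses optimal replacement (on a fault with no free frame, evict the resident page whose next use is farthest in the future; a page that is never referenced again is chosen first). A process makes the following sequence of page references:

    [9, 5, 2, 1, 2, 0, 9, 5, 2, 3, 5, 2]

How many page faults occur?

9: miss, frames [9]
5: miss, frames [9, 5]
2: miss, frames [9, 5, 2]
1: miss, evict 5, frames [9, 2, 1]
2: hit
0: miss, evict 1, frames [9, 2, 0]
9: hit
5: miss, evict 0, frames [9, 2, 5]
2: hit
3: miss, evict 9, frames [2, 5, 3]
5: hit
2: hit
Page faults: 7.

7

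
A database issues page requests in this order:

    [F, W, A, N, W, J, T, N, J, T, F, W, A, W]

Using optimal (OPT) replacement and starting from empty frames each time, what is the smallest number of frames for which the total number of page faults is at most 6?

6

f=1: 14 faults
f=2: 10 faults
f=3: 9 faults
f=4: 8 faults
f=5: 7 faults
f=6: 6 faults
Smallest f with faults ≤ 6 is 6.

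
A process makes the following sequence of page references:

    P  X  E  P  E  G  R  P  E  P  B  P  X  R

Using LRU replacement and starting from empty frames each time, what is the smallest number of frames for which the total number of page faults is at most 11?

f=1: 14 faults
f=2: 11 faults
f=3: 10 faults
f=4: 8 faults
f=5: 7 faults
f=6: 6 faults
Smallest f with faults ≤ 11 is 2.

2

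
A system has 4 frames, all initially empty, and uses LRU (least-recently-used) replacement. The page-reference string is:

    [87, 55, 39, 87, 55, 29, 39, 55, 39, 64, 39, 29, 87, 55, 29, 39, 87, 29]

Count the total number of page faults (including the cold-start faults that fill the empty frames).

87 -> miss, frames [87]
55 -> miss, frames [87, 55]
39 -> miss, frames [87, 55, 39]
87 -> hit
55 -> hit
29 -> miss, frames [39, 87, 55, 29]
39 -> hit
55 -> hit
39 -> hit
64 -> miss, evict 87, frames [29, 55, 39, 64]
39 -> hit
29 -> hit
87 -> miss, evict 55, frames [64, 39, 29, 87]
55 -> miss, evict 64, frames [39, 29, 87, 55]
29 -> hit
39 -> hit
87 -> hit
29 -> hit
Page faults: 7.

7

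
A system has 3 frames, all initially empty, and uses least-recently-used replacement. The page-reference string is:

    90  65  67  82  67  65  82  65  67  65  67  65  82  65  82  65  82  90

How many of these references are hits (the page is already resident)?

90: fault, frames [90]
65: fault, frames [90, 65]
67: fault, frames [90, 65, 67]
82: fault, evict 90, frames [65, 67, 82]
67: hit
65: hit
82: hit
65: hit
67: hit
65: hit
67: hit
65: hit
82: hit
65: hit
82: hit
65: hit
82: hit
90: fault, evict 67, frames [65, 82, 90]
Hits: 13.

13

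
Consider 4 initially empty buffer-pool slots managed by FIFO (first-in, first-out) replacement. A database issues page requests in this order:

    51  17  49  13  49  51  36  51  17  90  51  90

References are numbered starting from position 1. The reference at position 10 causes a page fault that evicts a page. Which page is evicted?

13

pos 1: 51 -> miss, frames {51}
pos 2: 17 -> miss, frames {51,17}
pos 3: 49 -> miss, frames {51,17,49}
pos 4: 13 -> miss, frames {51,17,49,13}
pos 5: 49 -> hit
pos 6: 51 -> hit
pos 7: 36 -> miss, evict 51, frames {17,49,13,36}
pos 8: 51 -> miss, evict 17, frames {49,13,36,51}
pos 9: 17 -> miss, evict 49, frames {13,36,51,17}
pos 10: 90 -> miss, evict 13, frames {36,51,17,90}
At position 10, page 13 is evicted.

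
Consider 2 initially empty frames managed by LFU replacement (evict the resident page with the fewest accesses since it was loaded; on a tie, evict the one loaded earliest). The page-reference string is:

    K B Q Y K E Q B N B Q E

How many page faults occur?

K: fault, frames {K}
B: fault, frames {K,B}
Q: fault, evict K, frames {B,Q}
Y: fault, evict B, frames {Q,Y}
K: fault, evict Q, frames {Y,K}
E: fault, evict Y, frames {K,E}
Q: fault, evict K, frames {E,Q}
B: fault, evict E, frames {Q,B}
N: fault, evict Q, frames {B,N}
B: hit
Q: fault, evict N, frames {B,Q}
E: fault, evict Q, frames {B,E}
Page faults: 11.

11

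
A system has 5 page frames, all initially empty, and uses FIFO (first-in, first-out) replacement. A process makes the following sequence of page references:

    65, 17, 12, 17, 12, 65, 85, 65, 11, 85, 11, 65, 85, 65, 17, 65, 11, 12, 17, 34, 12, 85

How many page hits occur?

16

65 -> fault, frames (65)
17 -> fault, frames (65 17)
12 -> fault, frames (65 17 12)
17 -> hit
12 -> hit
65 -> hit
85 -> fault, frames (65 17 12 85)
65 -> hit
11 -> fault, frames (65 17 12 85 11)
85 -> hit
11 -> hit
65 -> hit
85 -> hit
65 -> hit
17 -> hit
65 -> hit
11 -> hit
12 -> hit
17 -> hit
34 -> fault, evict 65, frames (17 12 85 11 34)
12 -> hit
85 -> hit
Hits: 16.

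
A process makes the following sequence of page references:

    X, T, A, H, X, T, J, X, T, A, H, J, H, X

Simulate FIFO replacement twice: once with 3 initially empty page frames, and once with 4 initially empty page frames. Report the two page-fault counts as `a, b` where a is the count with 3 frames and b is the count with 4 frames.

3 frames: F F F F F F F . . F F . . F → 10 faults.
4 frames: F F F F . . F F F F F F . F → 11 faults.
11 > 10: adding a frame increased faults — Belady's anomaly.

10, 11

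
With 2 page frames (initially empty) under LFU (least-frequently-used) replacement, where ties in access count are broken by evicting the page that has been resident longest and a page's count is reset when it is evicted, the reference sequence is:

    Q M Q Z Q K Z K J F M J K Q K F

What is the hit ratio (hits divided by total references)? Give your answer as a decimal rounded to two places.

Q -> miss, frames {Q}
M -> miss, frames {Q,M}
Q -> hit
Z -> miss, evict M, frames {Q,Z}
Q -> hit
K -> miss, evict Z, frames {Q,K}
Z -> miss, evict K, frames {Q,Z}
K -> miss, evict Z, frames {Q,K}
J -> miss, evict K, frames {Q,J}
F -> miss, evict J, frames {Q,F}
M -> miss, evict F, frames {Q,M}
J -> miss, evict M, frames {Q,J}
K -> miss, evict J, frames {Q,K}
Q -> hit
K -> hit
F -> miss, evict K, frames {Q,F}
Hits: 4 of 16 references → 4/16 = 0.2500.

0.25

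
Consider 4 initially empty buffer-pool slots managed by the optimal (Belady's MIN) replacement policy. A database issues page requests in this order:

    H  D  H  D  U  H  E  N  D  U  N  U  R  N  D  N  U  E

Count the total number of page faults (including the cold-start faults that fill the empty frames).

7

H: miss, frames (H)
D: miss, frames (H D)
H: hit
D: hit
U: miss, frames (H D U)
H: hit
E: miss, frames (H D U E)
N: miss, evict H, frames (D U E N)
D: hit
U: hit
N: hit
U: hit
R: miss, evict E, frames (D U N R)
N: hit
D: hit
N: hit
U: hit
E: miss, evict R, frames (D U N E)
Page faults: 7.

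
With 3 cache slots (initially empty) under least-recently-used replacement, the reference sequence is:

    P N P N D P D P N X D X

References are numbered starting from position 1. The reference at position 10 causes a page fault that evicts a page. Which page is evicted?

pos 1: P → miss, frames (P)
pos 2: N → miss, frames (P N)
pos 3: P → hit
pos 4: N → hit
pos 5: D → miss, frames (P N D)
pos 6: P → hit
pos 7: D → hit
pos 8: P → hit
pos 9: N → hit
pos 10: X → miss, evict D, frames (P N X)
At position 10, page D is evicted.

D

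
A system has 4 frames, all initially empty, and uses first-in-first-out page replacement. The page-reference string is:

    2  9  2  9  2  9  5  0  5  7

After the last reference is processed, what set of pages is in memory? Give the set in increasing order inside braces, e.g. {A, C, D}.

{0, 5, 7, 9}

2: fault, frames [2]
9: fault, frames [2, 9]
2: hit
9: hit
2: hit
9: hit
5: fault, frames [2, 9, 5]
0: fault, frames [2, 9, 5, 0]
5: hit
7: fault, evict 2, frames [9, 5, 0, 7]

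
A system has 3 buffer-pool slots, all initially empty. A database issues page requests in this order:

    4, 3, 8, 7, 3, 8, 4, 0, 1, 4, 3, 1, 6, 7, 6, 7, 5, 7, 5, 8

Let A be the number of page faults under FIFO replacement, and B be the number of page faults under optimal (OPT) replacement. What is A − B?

Under FIFO: F F F F . . F F F . F . F F . . F . . F → 12 faults.
Under OPT: F F F F . . F F F . . . F F . . F . . F → 11 faults.
A − B = 12 − 11 = 1.

1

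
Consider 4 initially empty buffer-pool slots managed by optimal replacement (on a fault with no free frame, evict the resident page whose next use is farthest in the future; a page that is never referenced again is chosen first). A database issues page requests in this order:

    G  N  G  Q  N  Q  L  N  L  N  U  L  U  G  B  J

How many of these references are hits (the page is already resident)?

G: fault, frames [G]
N: fault, frames [G, N]
G: hit
Q: fault, frames [G, N, Q]
N: hit
Q: hit
L: fault, frames [G, N, Q, L]
N: hit
L: hit
N: hit
U: fault, evict Q, frames [G, N, L, U]
L: hit
U: hit
G: hit
B: fault, evict U, frames [G, N, L, B]
J: fault, evict B, frames [G, N, L, J]
Hits: 9.

9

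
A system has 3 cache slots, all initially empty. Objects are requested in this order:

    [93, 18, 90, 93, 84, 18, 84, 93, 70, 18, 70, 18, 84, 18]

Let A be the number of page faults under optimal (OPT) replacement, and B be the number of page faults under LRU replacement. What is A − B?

Under OPT: F F F . F . . . F . . . . . → 5 faults.
Under LRU: F F F . F F . . F F . . F . → 8 faults.
A − B = 5 − 8 = -3.

-3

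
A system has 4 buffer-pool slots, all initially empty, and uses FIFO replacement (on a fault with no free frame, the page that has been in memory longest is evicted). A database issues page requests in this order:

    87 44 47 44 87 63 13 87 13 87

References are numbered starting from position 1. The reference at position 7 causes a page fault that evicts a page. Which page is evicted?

87

pos 1: 87 → fault, frames [87]
pos 2: 44 → fault, frames [87, 44]
pos 3: 47 → fault, frames [87, 44, 47]
pos 4: 44 → hit
pos 5: 87 → hit
pos 6: 63 → fault, frames [87, 44, 47, 63]
pos 7: 13 → fault, evict 87, frames [44, 47, 63, 13]
At position 7, page 87 is evicted.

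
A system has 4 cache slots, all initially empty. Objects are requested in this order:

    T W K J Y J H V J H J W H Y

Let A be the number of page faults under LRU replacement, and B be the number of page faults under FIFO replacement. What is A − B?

Under LRU: F F F F F . F F . . . F . F → 9 faults.
Under FIFO: F F F F F . F F . . . F . . → 8 faults.
A − B = 9 − 8 = 1.

1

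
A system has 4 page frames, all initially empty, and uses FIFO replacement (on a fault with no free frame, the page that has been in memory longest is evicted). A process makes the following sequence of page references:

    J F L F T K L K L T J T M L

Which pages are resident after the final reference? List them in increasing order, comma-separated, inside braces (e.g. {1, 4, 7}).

{J, K, L, M}

J → miss, frames [J]
F → miss, frames [J, F]
L → miss, frames [J, F, L]
F → hit
T → miss, frames [J, F, L, T]
K → miss, evict J, frames [F, L, T, K]
L → hit
K → hit
L → hit
T → hit
J → miss, evict F, frames [L, T, K, J]
T → hit
M → miss, evict L, frames [T, K, J, M]
L → miss, evict T, frames [K, J, M, L]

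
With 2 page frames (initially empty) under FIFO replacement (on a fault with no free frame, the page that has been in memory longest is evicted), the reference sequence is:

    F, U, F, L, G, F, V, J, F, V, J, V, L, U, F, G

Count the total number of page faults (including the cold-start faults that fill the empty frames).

F → fault, frames (F)
U → fault, frames (F U)
F → hit
L → fault, evict F, frames (U L)
G → fault, evict U, frames (L G)
F → fault, evict L, frames (G F)
V → fault, evict G, frames (F V)
J → fault, evict F, frames (V J)
F → fault, evict V, frames (J F)
V → fault, evict J, frames (F V)
J → fault, evict F, frames (V J)
V → hit
L → fault, evict V, frames (J L)
U → fault, evict J, frames (L U)
F → fault, evict L, frames (U F)
G → fault, evict U, frames (F G)
Page faults: 14.

14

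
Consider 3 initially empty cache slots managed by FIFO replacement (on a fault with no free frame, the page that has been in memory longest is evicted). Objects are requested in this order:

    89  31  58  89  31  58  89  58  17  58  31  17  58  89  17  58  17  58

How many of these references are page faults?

5

89 → miss, frames (89)
31 → miss, frames (89 31)
58 → miss, frames (89 31 58)
89 → hit
31 → hit
58 → hit
89 → hit
58 → hit
17 → miss, evict 89, frames (31 58 17)
58 → hit
31 → hit
17 → hit
58 → hit
89 → miss, evict 31, frames (58 17 89)
17 → hit
58 → hit
17 → hit
58 → hit
Page faults: 5.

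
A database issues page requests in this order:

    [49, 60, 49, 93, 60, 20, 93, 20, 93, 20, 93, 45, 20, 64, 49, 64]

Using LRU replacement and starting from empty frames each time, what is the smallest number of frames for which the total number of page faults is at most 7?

3

f=1: 16 faults
f=2: 10 faults
f=3: 7 faults
f=4: 7 faults
f=5: 7 faults
f=6: 6 faults
Smallest f with faults ≤ 7 is 3.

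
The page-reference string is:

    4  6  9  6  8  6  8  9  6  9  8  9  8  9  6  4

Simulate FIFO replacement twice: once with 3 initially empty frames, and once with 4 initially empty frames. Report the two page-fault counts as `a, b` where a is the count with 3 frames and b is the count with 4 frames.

5, 4

3 frames: F F F . F . . . . . . . . . . F → 5 faults.
4 frames: F F F . F . . . . . . . . . . . → 4 faults.
4 < 5: adding a frame reduced faults, as is typical.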